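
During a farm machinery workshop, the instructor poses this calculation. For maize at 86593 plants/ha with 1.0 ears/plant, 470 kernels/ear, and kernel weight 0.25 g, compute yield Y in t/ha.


Y = density * ears * kernels * kw
  = 86593 * 1.0 * 470 * 0.25 g/ha
  = 10174677.50 g/ha
  = 10174.68 kg/ha = 10.17 t/ha


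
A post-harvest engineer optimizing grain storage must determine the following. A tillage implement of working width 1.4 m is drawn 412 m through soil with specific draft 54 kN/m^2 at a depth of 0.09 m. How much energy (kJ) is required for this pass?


E = k * d * w * L
  = 54 * 0.09 * 1.4 * 412
  = 2803.25 kJ


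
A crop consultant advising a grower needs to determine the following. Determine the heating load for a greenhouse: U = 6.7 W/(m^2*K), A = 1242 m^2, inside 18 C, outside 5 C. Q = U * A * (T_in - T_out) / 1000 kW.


dT = 18 - (5) = 13 K
Q = U * A * dT
  = 6.7 * 1242 * 13
  = 108178.20 W = 108.18 kW


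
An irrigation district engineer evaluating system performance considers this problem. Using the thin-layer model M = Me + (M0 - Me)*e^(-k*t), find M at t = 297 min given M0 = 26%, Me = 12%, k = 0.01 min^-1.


M = Me + (M0 - Me) * e^(-k*t)
  = 12 + (26 - 12) * e^(-0.01*297)
  = 12 + 14 * e^(-2.970)
  = 12 + 14 * 0.05130
  = 12 + 0.7182
  = 12.72%


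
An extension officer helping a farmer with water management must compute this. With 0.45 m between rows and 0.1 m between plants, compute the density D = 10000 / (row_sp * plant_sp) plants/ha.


D = 10000 / (row_sp * plant_sp)
  = 10000 / (0.45 * 0.1)
  = 10000 / 0.0450
  = 222222.22 plants/ha


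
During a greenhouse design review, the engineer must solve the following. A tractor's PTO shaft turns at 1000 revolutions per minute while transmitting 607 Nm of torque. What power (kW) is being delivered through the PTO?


P = 2*pi*n*T / 60000
  = 2*pi * 1000 * 607 / 60000
  = 3813893.48 / 60000
  = 63.56 kW


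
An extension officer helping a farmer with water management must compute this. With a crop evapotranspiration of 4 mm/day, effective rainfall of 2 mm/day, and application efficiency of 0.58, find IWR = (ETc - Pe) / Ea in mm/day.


IWR = (ETc - Pe) / Ea
    = (4 - 2) / 0.58
    = 2 / 0.58
    = 3.45 mm/day


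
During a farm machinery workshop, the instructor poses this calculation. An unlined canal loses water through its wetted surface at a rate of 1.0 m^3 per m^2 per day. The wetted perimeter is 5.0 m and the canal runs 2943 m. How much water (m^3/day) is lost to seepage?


S = C * P * L
  = 1.0 * 5.0 * 2943
  = 14715 m^3/day


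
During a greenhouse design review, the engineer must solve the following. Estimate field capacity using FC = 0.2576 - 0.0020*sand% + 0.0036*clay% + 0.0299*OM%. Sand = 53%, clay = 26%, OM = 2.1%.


FC = 0.2576 - 0.0020*53 + 0.0036*26 + 0.0299*2.1
   = 0.2576 - 0.1060 + 0.0936 + 0.0628
   = 0.3080


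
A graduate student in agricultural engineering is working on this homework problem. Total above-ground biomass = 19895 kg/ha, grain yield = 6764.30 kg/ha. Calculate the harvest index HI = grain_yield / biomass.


HI = grain_yield / biomass
   = 6764.30 / 19895
   = 0.34


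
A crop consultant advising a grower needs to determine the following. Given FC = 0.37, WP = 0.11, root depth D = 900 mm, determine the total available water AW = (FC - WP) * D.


AW = (FC - WP) * D
   = (0.37 - 0.11) * 900
   = 0.26 * 900
   = 234 mm


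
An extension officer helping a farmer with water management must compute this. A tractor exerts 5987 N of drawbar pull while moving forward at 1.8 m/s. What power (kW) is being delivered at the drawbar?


P = F * v / 1000
  = 5987 * 1.8 / 1000
  = 10776.60 / 1000
  = 10.78 kW


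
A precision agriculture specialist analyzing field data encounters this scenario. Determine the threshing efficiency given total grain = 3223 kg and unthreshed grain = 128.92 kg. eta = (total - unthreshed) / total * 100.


eta = (total - unthreshed) / total * 100
    = (3223 - 128.92) / 3223 * 100
    = 3094.08 / 3223 * 100
    = 96%


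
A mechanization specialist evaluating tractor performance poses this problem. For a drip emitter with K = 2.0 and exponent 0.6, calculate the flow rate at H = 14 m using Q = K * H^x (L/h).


Q = K * H^x
  = 2.0 * 14^0.6
  = 2.0 * 4.8717
  = 9.74 L/h


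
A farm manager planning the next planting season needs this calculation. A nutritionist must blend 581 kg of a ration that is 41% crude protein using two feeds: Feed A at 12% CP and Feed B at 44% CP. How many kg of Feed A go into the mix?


parts_A = CP_b - target = 44 - 41 = 3
parts_B = target - CP_a = 41 - 12 = 29
total_parts = 3 + 29 = 32
Feed A = 581 * 3 / 32 = 54.47 kg
Feed B = 581 * 29 / 32 = 526.53 kg

54.47 kg


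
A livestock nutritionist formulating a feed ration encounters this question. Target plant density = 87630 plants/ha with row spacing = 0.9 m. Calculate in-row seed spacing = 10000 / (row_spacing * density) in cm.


spacing = 10000 / (row_sp * density)
        = 10000 / (0.9 * 87630)
        = 10000 / 78867
        = 0.12680 m = 12.68 cm


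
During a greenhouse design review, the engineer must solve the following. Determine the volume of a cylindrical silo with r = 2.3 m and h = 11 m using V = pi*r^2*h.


V = pi * r^2 * h
  = pi * 2.3^2 * 11
  = pi * 5.29 * 11
  = 182.81 m^3


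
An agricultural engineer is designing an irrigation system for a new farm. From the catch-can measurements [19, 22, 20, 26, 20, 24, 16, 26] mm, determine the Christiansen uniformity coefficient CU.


xbar = 173 / 8 = 21.625
sum|xi - xbar| = 23
CU = 100 * (1 - 23 / (8 * 21.625))
   = 100 * (1 - 0.1329)
   = 86.71%


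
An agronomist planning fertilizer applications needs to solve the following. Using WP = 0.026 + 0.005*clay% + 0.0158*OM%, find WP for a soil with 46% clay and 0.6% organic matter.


WP = 0.026 + 0.005*46 + 0.0158*0.6
   = 0.026 + 0.2300 + 0.0095
   = 0.2655


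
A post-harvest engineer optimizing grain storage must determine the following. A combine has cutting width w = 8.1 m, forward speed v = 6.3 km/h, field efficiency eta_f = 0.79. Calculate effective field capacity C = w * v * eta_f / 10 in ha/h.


C = w * v * eta_f / 10
  = 8.1 * 6.3 * 0.79 / 10
  = 40.31 / 10
  = 4.03 ha/h


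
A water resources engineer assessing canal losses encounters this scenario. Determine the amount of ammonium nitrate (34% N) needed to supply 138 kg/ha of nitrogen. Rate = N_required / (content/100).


Rate = N_required / (N_content / 100)
     = 138 / (34 / 100)
     = 138 / 0.34
     = 405.88 kg/ha


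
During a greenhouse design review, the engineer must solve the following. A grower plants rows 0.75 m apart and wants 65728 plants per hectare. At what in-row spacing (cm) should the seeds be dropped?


spacing = 10000 / (row_sp * density)
        = 10000 / (0.75 * 65728)
        = 10000 / 49296
        = 0.20286 m = 20.29 cm


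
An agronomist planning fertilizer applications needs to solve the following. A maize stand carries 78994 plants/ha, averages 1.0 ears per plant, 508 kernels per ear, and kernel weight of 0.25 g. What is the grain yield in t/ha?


Y = density * ears * kernels * kw
  = 78994 * 1.0 * 508 * 0.25 g/ha
  = 10032238 g/ha
  = 10032.24 kg/ha = 10.03 t/ha


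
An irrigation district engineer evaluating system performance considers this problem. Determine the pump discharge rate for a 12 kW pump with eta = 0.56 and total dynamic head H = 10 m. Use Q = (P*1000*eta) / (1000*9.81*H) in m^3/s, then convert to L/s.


Q = (P * 1000 * eta) / (rho * g * H)
  = (12 * 1000 * 0.56) / (1000 * 9.81 * 10)
  = 6720 / 98100
  = 0.06850 m^3/s = 68.50 L/s


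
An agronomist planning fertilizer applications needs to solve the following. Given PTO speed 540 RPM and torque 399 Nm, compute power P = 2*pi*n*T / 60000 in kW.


P = 2*pi*n*T / 60000
  = 2*pi * 540 * 399 / 60000
  = 1353775.11 / 60000
  = 22.56 kW


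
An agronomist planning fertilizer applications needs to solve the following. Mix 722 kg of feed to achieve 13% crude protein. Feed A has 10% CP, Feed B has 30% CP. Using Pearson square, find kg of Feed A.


parts_A = CP_b - target = 30 - 13 = 17
parts_B = target - CP_a = 13 - 10 = 3
total_parts = 17 + 3 = 20
Feed A = 722 * 17 / 20 = 613.70 kg
Feed B = 722 * 3 / 20 = 108.30 kg

613.70 kg


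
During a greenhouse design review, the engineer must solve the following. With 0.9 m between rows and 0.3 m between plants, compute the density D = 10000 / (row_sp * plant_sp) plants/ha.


D = 10000 / (row_sp * plant_sp)
  = 10000 / (0.9 * 0.3)
  = 10000 / 0.2700
  = 37037.04 plants/ha


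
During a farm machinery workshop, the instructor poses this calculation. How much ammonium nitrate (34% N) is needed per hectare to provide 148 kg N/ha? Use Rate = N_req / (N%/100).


Rate = N_required / (N_content / 100)
     = 148 / (34 / 100)
     = 148 / 0.34
     = 435.29 kg/ha


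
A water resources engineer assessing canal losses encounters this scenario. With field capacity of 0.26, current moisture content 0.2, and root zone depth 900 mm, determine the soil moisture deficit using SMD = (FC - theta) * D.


SMD = (FC - theta) * D
    = (0.26 - 0.2) * 900
    = 0.060 * 900
    = 54 mm


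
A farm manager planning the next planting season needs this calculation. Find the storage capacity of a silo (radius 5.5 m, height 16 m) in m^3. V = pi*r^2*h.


V = pi * r^2 * h
  = pi * 5.5^2 * 16
  = pi * 30.25 * 16
  = 1520.53 m^3


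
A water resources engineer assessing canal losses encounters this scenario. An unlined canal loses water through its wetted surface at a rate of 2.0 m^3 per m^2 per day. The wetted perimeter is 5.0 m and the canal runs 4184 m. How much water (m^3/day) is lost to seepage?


S = C * P * L
  = 2.0 * 5.0 * 4184
  = 41840 m^3/day


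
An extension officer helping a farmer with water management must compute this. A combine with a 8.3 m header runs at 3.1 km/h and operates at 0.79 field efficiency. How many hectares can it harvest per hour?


C = w * v * eta_f / 10
  = 8.3 * 3.1 * 0.79 / 10
  = 20.33 / 10
  = 2.03 ha/h


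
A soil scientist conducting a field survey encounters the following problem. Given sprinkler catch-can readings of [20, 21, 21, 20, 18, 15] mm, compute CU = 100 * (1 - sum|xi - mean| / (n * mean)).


xbar = 115 / 6 = 19.167
sum|xi - xbar| = 10.667
CU = 100 * (1 - 10.667 / (6 * 19.167))
   = 100 * (1 - 0.0928)
   = 90.72%


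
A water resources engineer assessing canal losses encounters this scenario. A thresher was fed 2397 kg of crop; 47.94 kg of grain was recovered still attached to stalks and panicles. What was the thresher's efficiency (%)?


eta = (total - unthreshed) / total * 100
    = (2397 - 47.94) / 2397 * 100
    = 2349.06 / 2397 * 100
    = 98%


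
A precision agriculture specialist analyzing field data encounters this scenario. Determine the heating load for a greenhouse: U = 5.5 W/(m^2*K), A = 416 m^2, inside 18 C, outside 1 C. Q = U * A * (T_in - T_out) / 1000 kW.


dT = 18 - (1) = 17 K
Q = U * A * dT
  = 5.5 * 416 * 17
  = 38896 W = 38.90 kW


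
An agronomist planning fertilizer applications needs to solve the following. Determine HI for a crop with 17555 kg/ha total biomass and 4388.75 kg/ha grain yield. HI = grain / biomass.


HI = grain_yield / biomass
   = 4388.75 / 17555
   = 0.25


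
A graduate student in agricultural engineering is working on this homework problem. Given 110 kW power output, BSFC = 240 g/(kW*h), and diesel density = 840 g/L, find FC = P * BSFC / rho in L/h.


FC = P * BSFC / rho_fuel
   = 110 * 240 / 840
   = 26400 / 840
   = 31.43 L/h


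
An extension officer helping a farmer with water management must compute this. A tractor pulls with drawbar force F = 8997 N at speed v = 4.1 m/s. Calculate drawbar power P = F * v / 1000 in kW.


P = F * v / 1000
  = 8997 * 4.1 / 1000
  = 36887.70 / 1000
  = 36.89 kW


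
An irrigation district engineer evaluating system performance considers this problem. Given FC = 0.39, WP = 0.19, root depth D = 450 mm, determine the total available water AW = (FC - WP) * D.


AW = (FC - WP) * D
   = (0.39 - 0.19) * 450
   = 0.20 * 450
   = 90 mm


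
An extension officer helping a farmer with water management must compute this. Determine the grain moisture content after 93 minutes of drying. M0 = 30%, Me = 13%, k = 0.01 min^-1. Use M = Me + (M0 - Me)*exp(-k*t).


M = Me + (M0 - Me) * e^(-k*t)
  = 13 + (30 - 13) * e^(-0.01*93)
  = 13 + 17 * e^(-0.930)
  = 13 + 17 * 0.39455
  = 13 + 6.7074
  = 19.71%


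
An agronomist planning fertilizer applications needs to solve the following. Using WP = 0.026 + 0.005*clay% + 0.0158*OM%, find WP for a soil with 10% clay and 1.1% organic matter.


WP = 0.026 + 0.005*10 + 0.0158*1.1
   = 0.026 + 0.0500 + 0.0174
   = 0.0934


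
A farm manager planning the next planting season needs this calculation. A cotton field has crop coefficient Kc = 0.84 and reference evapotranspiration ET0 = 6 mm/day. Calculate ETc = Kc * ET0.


ETc = Kc * ET0
    = 0.84 * 6
    = 5.04 mm/day


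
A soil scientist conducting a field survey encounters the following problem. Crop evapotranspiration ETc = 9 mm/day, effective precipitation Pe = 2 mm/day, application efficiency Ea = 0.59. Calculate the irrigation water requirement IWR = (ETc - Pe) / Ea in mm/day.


IWR = (ETc - Pe) / Ea
    = (9 - 2) / 0.59
    = 7 / 0.59
    = 11.86 mm/day


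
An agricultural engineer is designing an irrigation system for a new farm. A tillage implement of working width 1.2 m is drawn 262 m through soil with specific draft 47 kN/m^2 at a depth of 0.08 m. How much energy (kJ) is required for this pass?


E = k * d * w * L
  = 47 * 0.08 * 1.2 * 262
  = 1182.14 kJ


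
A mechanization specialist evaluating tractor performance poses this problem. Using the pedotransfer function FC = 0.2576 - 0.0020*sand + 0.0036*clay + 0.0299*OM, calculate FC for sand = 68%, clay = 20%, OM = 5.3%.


FC = 0.2576 - 0.0020*68 + 0.0036*20 + 0.0299*5.3
   = 0.2576 - 0.1360 + 0.0720 + 0.1585
   = 0.3521


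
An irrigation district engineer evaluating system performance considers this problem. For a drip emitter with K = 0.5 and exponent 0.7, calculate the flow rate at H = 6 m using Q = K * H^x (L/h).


Q = K * H^x
  = 0.5 * 6^0.7
  = 0.5 * 3.5051
  = 1.75 L/h


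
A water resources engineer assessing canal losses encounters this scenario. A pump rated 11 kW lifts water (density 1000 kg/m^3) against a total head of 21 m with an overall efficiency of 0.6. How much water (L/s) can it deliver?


Q = (P * 1000 * eta) / (rho * g * H)
  = (11 * 1000 * 0.6) / (1000 * 9.81 * 21)
  = 6600 / 206010
  = 0.03204 m^3/s = 32.04 L/s


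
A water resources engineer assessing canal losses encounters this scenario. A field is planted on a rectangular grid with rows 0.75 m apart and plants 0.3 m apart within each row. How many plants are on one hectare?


D = 10000 / (row_sp * plant_sp)
  = 10000 / (0.75 * 0.3)
  = 10000 / 0.2250
  = 44444.44 plants/ha


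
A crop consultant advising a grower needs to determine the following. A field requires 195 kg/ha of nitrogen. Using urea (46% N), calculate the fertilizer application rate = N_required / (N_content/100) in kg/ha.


Rate = N_required / (N_content / 100)
     = 195 / (46 / 100)
     = 195 / 0.46
     = 423.91 kg/ha


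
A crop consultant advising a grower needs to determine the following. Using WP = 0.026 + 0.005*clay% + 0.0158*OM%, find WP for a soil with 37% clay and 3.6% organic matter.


WP = 0.026 + 0.005*37 + 0.0158*3.6
   = 0.026 + 0.1850 + 0.0569
   = 0.2679


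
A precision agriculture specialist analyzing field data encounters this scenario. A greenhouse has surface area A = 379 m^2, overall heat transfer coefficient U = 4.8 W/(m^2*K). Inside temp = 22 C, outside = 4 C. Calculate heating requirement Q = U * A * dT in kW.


dT = 22 - (4) = 18 K
Q = U * A * dT
  = 4.8 * 379 * 18
  = 32745.60 W = 32.75 kW


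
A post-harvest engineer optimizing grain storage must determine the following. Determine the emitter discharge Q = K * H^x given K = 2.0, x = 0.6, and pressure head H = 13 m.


Q = K * H^x
  = 2.0 * 13^0.6
  = 2.0 * 4.6598
  = 9.32 L/h


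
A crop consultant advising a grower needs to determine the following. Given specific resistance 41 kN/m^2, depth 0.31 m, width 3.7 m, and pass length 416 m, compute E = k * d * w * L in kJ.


E = k * d * w * L
  = 41 * 0.31 * 3.7 * 416
  = 19563.23 kJ


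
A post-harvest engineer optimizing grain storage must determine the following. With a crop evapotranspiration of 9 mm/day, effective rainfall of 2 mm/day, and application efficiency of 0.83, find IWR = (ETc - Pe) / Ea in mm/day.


IWR = (ETc - Pe) / Ea
    = (9 - 2) / 0.83
    = 7 / 0.83
    = 8.43 mm/day


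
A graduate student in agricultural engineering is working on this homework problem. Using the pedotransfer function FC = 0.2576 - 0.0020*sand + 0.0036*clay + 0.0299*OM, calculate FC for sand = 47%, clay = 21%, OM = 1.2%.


FC = 0.2576 - 0.0020*47 + 0.0036*21 + 0.0299*1.2
   = 0.2576 - 0.0940 + 0.0756 + 0.0359
   = 0.2751


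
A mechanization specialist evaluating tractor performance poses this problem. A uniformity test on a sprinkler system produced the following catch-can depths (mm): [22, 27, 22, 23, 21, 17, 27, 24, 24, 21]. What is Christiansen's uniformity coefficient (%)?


xbar = 228 / 10 = 22.800
sum|xi - xbar| = 22
CU = 100 * (1 - 22 / (10 * 22.800))
   = 100 * (1 - 0.0965)
   = 90.35%


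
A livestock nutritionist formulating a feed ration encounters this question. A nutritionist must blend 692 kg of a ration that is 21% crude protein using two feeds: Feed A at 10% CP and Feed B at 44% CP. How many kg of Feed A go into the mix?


parts_A = CP_b - target = 44 - 21 = 23
parts_B = target - CP_a = 21 - 10 = 11
total_parts = 23 + 11 = 34
Feed A = 692 * 23 / 34 = 468.12 kg
Feed B = 692 * 11 / 34 = 223.88 kg

468.12 kg


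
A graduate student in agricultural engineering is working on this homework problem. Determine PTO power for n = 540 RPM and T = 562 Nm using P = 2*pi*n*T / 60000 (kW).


P = 2*pi*n*T / 60000
  = 2*pi * 540 * 562 / 60000
  = 1906821.08 / 60000
  = 31.78 kW


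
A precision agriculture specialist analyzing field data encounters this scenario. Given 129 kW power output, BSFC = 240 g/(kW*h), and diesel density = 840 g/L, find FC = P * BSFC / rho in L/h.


FC = P * BSFC / rho_fuel
   = 129 * 240 / 840
   = 30960 / 840
   = 36.86 L/h


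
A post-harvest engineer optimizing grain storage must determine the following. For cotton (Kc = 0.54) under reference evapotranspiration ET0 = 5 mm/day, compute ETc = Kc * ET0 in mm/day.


ETc = Kc * ET0
    = 0.54 * 5
    = 2.70 mm/day


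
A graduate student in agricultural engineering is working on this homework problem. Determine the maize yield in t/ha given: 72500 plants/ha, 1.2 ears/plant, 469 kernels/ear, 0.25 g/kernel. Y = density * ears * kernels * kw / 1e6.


Y = density * ears * kernels * kw
  = 72500 * 1.2 * 469 * 0.25 g/ha
  = 10200750 g/ha
  = 10200.75 kg/ha = 10.20 t/ha


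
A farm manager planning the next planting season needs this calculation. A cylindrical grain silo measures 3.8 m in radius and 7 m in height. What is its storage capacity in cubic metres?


V = pi * r^2 * h
  = pi * 3.8^2 * 7
  = pi * 14.44 * 7
  = 317.55 m^3


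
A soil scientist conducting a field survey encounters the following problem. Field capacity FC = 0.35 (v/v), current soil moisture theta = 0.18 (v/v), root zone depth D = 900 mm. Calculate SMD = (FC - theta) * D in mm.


SMD = (FC - theta) * D
    = (0.35 - 0.18) * 900
    = 0.170 * 900
    = 153 mm


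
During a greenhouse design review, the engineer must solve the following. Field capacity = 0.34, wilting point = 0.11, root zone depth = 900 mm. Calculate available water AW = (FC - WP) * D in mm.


AW = (FC - WP) * D
   = (0.34 - 0.11) * 900
   = 0.23 * 900
   = 207 mm


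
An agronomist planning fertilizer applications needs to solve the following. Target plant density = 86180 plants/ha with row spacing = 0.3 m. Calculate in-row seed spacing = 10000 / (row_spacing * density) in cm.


spacing = 10000 / (row_sp * density)
        = 10000 / (0.3 * 86180)
        = 10000 / 25854
        = 0.38679 m = 38.68 cm


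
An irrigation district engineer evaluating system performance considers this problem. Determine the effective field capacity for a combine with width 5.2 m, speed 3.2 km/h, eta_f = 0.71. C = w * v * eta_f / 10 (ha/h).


C = w * v * eta_f / 10
  = 5.2 * 3.2 * 0.71 / 10
  = 11.81 / 10
  = 1.18 ha/h


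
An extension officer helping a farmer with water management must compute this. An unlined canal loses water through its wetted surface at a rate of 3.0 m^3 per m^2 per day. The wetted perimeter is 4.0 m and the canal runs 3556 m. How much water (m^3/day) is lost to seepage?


S = C * P * L
  = 3.0 * 4.0 * 3556
  = 42672 m^3/day


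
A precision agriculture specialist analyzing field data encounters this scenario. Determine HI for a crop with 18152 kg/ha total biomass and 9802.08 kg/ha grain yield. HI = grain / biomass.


HI = grain_yield / biomass
   = 9802.08 / 18152
   = 0.54


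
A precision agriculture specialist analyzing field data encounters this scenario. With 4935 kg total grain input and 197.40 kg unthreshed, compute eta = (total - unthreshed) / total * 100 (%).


eta = (total - unthreshed) / total * 100
    = (4935 - 197.40) / 4935 * 100
    = 4737.60 / 4935 * 100
    = 96%


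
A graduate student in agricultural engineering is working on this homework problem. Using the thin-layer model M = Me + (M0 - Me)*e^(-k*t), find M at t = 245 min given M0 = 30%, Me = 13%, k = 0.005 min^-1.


M = Me + (M0 - Me) * e^(-k*t)
  = 13 + (30 - 13) * e^(-0.005*245)
  = 13 + 17 * e^(-1.225)
  = 13 + 17 * 0.29376
  = 13 + 4.9939
  = 17.99%


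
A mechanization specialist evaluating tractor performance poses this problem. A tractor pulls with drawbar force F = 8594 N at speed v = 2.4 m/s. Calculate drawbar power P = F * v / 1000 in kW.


P = F * v / 1000
  = 8594 * 2.4 / 1000
  = 20625.60 / 1000
  = 20.63 kW


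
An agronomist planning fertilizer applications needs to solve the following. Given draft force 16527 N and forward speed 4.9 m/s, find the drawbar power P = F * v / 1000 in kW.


P = F * v / 1000
  = 16527 * 4.9 / 1000
  = 80982.30 / 1000
  = 80.98 kW


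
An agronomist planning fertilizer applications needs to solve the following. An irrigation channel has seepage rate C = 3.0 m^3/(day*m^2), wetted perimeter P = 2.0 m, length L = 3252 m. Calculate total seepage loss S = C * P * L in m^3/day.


S = C * P * L
  = 3.0 * 2.0 * 3252
  = 19512 m^3/day


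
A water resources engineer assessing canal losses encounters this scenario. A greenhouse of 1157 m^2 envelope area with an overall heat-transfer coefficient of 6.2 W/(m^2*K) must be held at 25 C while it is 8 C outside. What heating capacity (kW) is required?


dT = 25 - (8) = 17 K
Q = U * A * dT
  = 6.2 * 1157 * 17
  = 121947.80 W = 121.95 kW


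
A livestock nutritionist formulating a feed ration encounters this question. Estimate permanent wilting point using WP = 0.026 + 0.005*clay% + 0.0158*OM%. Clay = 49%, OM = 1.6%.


WP = 0.026 + 0.005*49 + 0.0158*1.6
   = 0.026 + 0.2450 + 0.0253
   = 0.2963


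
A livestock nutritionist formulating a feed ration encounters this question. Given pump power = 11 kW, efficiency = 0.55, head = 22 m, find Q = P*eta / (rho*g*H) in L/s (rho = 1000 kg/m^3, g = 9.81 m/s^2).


Q = (P * 1000 * eta) / (rho * g * H)
  = (11 * 1000 * 0.55) / (1000 * 9.81 * 22)
  = 6050 / 215820
  = 0.02803 m^3/s = 28.03 L/s


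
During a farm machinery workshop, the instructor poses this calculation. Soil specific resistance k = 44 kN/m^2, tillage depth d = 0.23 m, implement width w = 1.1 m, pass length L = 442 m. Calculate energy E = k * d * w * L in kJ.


E = k * d * w * L
  = 44 * 0.23 * 1.1 * 442
  = 4920.34 kJ


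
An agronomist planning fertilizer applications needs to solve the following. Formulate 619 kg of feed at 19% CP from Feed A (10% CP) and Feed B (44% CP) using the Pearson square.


parts_A = CP_b - target = 44 - 19 = 25
parts_B = target - CP_a = 19 - 10 = 9
total_parts = 25 + 9 = 34
Feed A = 619 * 25 / 34 = 455.15 kg
Feed B = 619 * 9 / 34 = 163.85 kg

455.15 kg


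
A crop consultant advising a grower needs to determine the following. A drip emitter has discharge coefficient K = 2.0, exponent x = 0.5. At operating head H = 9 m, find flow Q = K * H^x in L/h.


Q = K * H^x
  = 2.0 * 9^0.5
  = 2.0 * 3
  = 6 L/h


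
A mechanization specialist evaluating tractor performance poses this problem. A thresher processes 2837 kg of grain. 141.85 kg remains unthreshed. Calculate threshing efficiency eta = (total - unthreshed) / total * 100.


eta = (total - unthreshed) / total * 100
    = (2837 - 141.85) / 2837 * 100
    = 2695.15 / 2837 * 100
    = 95%


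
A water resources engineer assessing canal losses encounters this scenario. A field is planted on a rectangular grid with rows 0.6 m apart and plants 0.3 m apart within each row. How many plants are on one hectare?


D = 10000 / (row_sp * plant_sp)
  = 10000 / (0.6 * 0.3)
  = 10000 / 0.1800
  = 55555.56 plants/ha


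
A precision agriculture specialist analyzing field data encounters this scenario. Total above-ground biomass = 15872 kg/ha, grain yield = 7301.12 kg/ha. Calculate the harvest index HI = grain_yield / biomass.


HI = grain_yield / biomass
   = 7301.12 / 15872
   = 0.46


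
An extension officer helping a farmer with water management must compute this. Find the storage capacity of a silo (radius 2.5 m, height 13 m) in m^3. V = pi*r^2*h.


V = pi * r^2 * h
  = pi * 2.5^2 * 13
  = pi * 6.25 * 13
  = 255.25 m^3


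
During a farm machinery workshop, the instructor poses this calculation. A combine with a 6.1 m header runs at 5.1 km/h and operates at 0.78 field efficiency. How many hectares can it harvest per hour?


C = w * v * eta_f / 10
  = 6.1 * 5.1 * 0.78 / 10
  = 24.27 / 10
  = 2.43 ha/h


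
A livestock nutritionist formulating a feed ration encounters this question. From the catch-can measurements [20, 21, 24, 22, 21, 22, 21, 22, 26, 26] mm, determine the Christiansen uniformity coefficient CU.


xbar = 225 / 10 = 22.500
sum|xi - xbar| = 17
CU = 100 * (1 - 17 / (10 * 22.500))
   = 100 * (1 - 0.0756)
   = 92.44%


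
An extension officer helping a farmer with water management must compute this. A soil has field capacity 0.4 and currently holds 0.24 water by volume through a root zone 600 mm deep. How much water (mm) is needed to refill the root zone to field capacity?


SMD = (FC - theta) * D
    = (0.4 - 0.24) * 600
    = 0.160 * 600
    = 96 mm


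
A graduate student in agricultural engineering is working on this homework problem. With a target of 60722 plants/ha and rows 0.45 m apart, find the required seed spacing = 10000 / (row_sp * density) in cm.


spacing = 10000 / (row_sp * density)
        = 10000 / (0.45 * 60722)
        = 10000 / 27324.90
        = 0.36597 m = 36.60 cm


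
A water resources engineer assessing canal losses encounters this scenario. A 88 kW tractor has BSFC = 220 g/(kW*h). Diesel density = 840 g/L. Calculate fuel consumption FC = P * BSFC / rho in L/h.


FC = P * BSFC / rho_fuel
   = 88 * 220 / 840
   = 19360 / 840
   = 23.05 L/h


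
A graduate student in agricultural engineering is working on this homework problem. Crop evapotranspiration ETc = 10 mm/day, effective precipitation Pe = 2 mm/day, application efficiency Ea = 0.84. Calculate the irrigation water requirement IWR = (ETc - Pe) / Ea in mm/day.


IWR = (ETc - Pe) / Ea
    = (10 - 2) / 0.84
    = 8 / 0.84
    = 9.52 mm/day


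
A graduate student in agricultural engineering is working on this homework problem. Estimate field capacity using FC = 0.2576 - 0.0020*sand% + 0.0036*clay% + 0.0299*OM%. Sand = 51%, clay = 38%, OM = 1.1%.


FC = 0.2576 - 0.0020*51 + 0.0036*38 + 0.0299*1.1
   = 0.2576 - 0.1020 + 0.1368 + 0.0329
   = 0.3253


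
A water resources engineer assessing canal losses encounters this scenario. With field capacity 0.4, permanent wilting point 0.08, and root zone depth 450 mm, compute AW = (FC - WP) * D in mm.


AW = (FC - WP) * D
   = (0.4 - 0.08) * 450
   = 0.32 * 450
   = 144 mm


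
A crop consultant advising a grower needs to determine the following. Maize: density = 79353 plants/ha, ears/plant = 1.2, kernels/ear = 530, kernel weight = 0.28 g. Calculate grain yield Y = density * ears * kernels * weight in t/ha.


Y = density * ears * kernels * kw
  = 79353 * 1.2 * 530 * 0.28 g/ha
  = 14131182.24 g/ha
  = 14131.18 kg/ha = 14.13 t/ha


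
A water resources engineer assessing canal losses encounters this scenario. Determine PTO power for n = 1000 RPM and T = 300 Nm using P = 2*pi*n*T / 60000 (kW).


P = 2*pi*n*T / 60000
  = 2*pi * 1000 * 300 / 60000
  = 1884955.59 / 60000
  = 31.42 kW


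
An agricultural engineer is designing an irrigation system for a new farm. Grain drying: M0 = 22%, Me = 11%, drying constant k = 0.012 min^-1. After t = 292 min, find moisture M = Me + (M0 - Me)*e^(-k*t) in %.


M = Me + (M0 - Me) * e^(-k*t)
  = 11 + (22 - 11) * e^(-0.012*292)
  = 11 + 11 * e^(-3.504)
  = 11 + 11 * 0.03008
  = 11 + 0.3308
  = 11.33%


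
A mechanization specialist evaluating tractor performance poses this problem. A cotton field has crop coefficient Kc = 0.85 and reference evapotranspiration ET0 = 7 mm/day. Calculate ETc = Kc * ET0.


ETc = Kc * ET0
    = 0.85 * 7
    = 5.95 mm/day


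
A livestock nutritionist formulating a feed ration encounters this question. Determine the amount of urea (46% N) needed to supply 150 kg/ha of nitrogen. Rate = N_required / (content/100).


Rate = N_required / (N_content / 100)
     = 150 / (46 / 100)
     = 150 / 0.46
     = 326.09 kg/ha


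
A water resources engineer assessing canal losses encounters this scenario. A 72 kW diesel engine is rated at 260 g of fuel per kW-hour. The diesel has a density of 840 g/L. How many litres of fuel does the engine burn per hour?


FC = P * BSFC / rho_fuel
   = 72 * 260 / 840
   = 18720 / 840
   = 22.29 L/h


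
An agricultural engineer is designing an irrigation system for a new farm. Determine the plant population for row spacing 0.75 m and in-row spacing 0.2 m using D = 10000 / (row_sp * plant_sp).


D = 10000 / (row_sp * plant_sp)
  = 10000 / (0.75 * 0.2)
  = 10000 / 0.1500
  = 66666.67 plants/ha


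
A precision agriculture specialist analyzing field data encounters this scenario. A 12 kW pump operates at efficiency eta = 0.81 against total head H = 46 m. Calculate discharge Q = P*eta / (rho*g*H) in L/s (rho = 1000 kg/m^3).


Q = (P * 1000 * eta) / (rho * g * H)
  = (12 * 1000 * 0.81) / (1000 * 9.81 * 46)
  = 9720 / 451260
  = 0.02154 m^3/s = 21.54 L/s


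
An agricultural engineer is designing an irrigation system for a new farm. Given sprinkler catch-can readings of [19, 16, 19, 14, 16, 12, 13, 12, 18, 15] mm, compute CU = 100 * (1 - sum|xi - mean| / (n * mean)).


xbar = 154 / 10 = 15.400
sum|xi - xbar| = 22
CU = 100 * (1 - 22 / (10 * 15.400))
   = 100 * (1 - 0.1429)
   = 85.71%


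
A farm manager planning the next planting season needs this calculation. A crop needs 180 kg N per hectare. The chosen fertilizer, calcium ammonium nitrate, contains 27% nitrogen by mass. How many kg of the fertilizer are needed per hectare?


Rate = N_required / (N_content / 100)
     = 180 / (27 / 100)
     = 180 / 0.27
     = 666.67 kg/ha


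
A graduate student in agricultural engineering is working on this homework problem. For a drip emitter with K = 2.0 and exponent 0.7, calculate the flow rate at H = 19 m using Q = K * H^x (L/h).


Q = K * H^x
  = 2.0 * 19^0.7
  = 2.0 * 7.8547
  = 15.71 L/h


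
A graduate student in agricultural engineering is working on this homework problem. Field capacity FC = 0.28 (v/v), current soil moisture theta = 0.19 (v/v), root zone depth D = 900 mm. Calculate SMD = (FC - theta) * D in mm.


SMD = (FC - theta) * D
    = (0.28 - 0.19) * 900
    = 0.090 * 900
    = 81 mm


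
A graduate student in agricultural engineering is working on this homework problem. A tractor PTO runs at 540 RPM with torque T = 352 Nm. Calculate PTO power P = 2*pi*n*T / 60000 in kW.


P = 2*pi*n*T / 60000
  = 2*pi * 540 * 352 / 60000
  = 1194307.86 / 60000
  = 19.91 kW


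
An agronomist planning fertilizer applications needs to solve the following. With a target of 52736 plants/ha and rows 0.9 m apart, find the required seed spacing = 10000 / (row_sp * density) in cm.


spacing = 10000 / (row_sp * density)
        = 10000 / (0.9 * 52736)
        = 10000 / 47462.40
        = 0.21069 m = 21.07 cm


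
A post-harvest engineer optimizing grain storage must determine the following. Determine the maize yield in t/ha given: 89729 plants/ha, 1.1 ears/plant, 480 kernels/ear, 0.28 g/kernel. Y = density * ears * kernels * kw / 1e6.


Y = density * ears * kernels * kw
  = 89729 * 1.1 * 480 * 0.28 g/ha
  = 13265535.36 g/ha
  = 13265.54 kg/ha = 13.27 t/ha


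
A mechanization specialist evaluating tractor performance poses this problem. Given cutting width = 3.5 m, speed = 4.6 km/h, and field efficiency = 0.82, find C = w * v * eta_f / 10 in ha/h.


C = w * v * eta_f / 10
  = 3.5 * 4.6 * 0.82 / 10
  = 13.20 / 10
  = 1.32 ha/h


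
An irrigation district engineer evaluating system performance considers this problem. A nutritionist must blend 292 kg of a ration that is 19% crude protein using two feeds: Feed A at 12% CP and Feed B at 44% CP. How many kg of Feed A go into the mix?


parts_A = CP_b - target = 44 - 19 = 25
parts_B = target - CP_a = 19 - 12 = 7
total_parts = 25 + 7 = 32
Feed A = 292 * 25 / 32 = 228.13 kg
Feed B = 292 * 7 / 32 = 63.88 kg

228.13 kg


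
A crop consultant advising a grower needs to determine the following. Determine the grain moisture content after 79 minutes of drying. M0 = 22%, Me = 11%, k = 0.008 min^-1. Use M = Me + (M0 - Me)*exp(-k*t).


M = Me + (M0 - Me) * e^(-k*t)
  = 11 + (22 - 11) * e^(-0.008*79)
  = 11 + 11 * e^(-0.632)
  = 11 + 11 * 0.53153
  = 11 + 5.8468
  = 16.85%


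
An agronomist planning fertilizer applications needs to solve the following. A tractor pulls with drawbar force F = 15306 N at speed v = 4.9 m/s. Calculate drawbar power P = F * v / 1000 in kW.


P = F * v / 1000
  = 15306 * 4.9 / 1000
  = 74999.40 / 1000
  = 75.00 kW


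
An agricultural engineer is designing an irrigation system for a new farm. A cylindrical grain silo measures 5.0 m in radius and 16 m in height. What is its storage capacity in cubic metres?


V = pi * r^2 * h
  = pi * 5.0^2 * 16
  = pi * 25 * 16
  = 1256.64 m^3


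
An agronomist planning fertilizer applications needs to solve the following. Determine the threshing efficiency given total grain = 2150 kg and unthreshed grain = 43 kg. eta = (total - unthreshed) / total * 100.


eta = (total - unthreshed) / total * 100
    = (2150 - 43) / 2150 * 100
    = 2107 / 2150 * 100
    = 98%


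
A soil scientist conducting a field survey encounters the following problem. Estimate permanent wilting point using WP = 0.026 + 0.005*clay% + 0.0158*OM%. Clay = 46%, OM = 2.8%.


WP = 0.026 + 0.005*46 + 0.0158*2.8
   = 0.026 + 0.2300 + 0.0442
   = 0.3002


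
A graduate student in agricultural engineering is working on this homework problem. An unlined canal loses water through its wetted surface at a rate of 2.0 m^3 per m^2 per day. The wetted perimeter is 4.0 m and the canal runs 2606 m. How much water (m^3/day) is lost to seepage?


S = C * P * L
  = 2.0 * 4.0 * 2606
  = 20848 m^3/day


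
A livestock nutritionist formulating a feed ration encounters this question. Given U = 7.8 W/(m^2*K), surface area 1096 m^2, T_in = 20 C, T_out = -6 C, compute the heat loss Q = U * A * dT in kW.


dT = 20 - (-6) = 26 K
Q = U * A * dT
  = 7.8 * 1096 * 26
  = 222268.80 W = 222.27 kW


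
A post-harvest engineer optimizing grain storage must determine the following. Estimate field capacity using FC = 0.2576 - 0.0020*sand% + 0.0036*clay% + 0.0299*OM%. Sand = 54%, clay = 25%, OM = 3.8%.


FC = 0.2576 - 0.0020*54 + 0.0036*25 + 0.0299*3.8
   = 0.2576 - 0.1080 + 0.0900 + 0.1136
   = 0.3532


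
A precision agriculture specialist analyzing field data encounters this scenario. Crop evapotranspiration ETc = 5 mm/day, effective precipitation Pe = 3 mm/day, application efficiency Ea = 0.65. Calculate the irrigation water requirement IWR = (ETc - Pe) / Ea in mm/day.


IWR = (ETc - Pe) / Ea
    = (5 - 3) / 0.65
    = 2 / 0.65
    = 3.08 mm/day


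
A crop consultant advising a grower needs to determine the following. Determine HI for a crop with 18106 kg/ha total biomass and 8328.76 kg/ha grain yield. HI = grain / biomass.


HI = grain_yield / biomass
   = 8328.76 / 18106
   = 0.46


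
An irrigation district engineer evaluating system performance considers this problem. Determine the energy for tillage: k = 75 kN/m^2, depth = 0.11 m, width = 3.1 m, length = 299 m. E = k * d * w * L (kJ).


E = k * d * w * L
  = 75 * 0.11 * 3.1 * 299
  = 7646.93 kJ


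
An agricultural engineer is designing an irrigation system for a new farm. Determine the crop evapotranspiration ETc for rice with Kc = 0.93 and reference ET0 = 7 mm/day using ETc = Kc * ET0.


ETc = Kc * ET0
    = 0.93 * 7
    = 6.51 mm/day


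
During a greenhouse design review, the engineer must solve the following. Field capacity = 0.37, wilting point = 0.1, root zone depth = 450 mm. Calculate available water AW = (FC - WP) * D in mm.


AW = (FC - WP) * D
   = (0.37 - 0.1) * 450
   = 0.27 * 450
   = 121.50 mm


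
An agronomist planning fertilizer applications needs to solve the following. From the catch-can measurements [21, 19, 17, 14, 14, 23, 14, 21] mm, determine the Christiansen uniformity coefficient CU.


xbar = 143 / 8 = 17.875
sum|xi - xbar| = 25
CU = 100 * (1 - 25 / (8 * 17.875))
   = 100 * (1 - 0.1748)
   = 82.52%


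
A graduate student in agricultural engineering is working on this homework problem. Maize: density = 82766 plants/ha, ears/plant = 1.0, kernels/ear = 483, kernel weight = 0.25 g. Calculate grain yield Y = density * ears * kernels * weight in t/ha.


Y = density * ears * kernels * kw
  = 82766 * 1.0 * 483 * 0.25 g/ha
  = 9993994.50 g/ha
  = 9993.99 kg/ha = 9.99 t/ha


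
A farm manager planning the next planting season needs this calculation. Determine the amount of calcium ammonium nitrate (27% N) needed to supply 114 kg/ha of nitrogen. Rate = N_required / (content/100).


Rate = N_required / (N_content / 100)
     = 114 / (27 / 100)
     = 114 / 0.27
     = 422.22 kg/ha


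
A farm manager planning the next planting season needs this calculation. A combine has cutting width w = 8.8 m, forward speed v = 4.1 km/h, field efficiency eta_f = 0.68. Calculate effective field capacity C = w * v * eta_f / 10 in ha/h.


C = w * v * eta_f / 10
  = 8.8 * 4.1 * 0.68 / 10
  = 24.53 / 10
  = 2.45 ha/h


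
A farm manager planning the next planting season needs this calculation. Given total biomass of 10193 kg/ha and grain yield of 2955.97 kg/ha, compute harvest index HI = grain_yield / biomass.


HI = grain_yield / biomass
   = 2955.97 / 10193
   = 0.29


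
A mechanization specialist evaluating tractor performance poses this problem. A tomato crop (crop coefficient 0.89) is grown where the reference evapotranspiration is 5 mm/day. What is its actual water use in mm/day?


ETc = Kc * ET0
    = 0.89 * 5
    = 4.45 mm/day


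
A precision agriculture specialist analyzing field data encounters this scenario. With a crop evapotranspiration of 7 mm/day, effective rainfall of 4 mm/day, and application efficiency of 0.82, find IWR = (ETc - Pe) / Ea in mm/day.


IWR = (ETc - Pe) / Ea
    = (7 - 4) / 0.82
    = 3 / 0.82
    = 3.66 mm/day
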